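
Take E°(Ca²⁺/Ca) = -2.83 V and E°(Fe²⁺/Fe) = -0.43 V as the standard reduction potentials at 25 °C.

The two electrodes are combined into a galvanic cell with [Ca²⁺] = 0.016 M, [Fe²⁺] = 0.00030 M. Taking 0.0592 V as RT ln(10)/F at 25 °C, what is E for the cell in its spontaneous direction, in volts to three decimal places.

Fe²⁺/Fe is the cathode (higher E°), Ca²⁺/Ca the anode: E°cell = -0.43 − (-2.83) = +2.40 V, n = 2.
Overall: Fe²⁺(aq) + Ca(s) → Fe(s) + Ca²⁺(aq)
Q = [Ca²⁺] / ([Fe²⁺]); log Q = 1.727.
E = E° − (0.0592/n) log Q = +2.40 − (0.0592/2)(1.727) = +2.349 V.

+2.349 V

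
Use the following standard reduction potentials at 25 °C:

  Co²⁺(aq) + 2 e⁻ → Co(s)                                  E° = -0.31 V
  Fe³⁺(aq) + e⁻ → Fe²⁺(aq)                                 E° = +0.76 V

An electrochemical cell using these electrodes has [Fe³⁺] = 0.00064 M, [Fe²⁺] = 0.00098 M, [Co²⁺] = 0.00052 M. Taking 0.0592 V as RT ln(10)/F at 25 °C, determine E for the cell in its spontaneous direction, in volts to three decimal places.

Fe³⁺/Fe²⁺ is the cathode (higher E°), Co²⁺/Co the anode: E°cell = +0.76 − (-0.31) = +1.07 V, n = 2.
Overall: 2 Fe³⁺(aq) + Co(s) → 2 Fe²⁺(aq) + Co²⁺(aq)
Q = [Fe²⁺]^2·[Co²⁺] / ([Fe³⁺]^2); log Q = -2.914.
E = E° − (0.0592/n) log Q = +1.07 − (0.0592/2)(-2.914) = +1.156 V.

+1.156 V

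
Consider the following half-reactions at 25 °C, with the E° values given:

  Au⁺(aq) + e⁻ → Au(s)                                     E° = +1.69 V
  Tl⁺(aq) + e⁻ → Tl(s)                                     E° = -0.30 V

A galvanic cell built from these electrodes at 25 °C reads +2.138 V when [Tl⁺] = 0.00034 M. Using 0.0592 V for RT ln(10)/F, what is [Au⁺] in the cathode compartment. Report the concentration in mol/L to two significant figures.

Au⁺/Au is the cathode, Tl⁺/Tl the anode: E°cell = +1.99 V, n = 1.
Overall reaction: Au⁺(aq) + Tl(s) → Au(s) + Tl⁺(aq); Q = [Tl⁺]^1/[Au⁺]^1.
From E = E° − (0.0592/n) log Q: log Q = (E° − E)·n/0.0592 = (+1.99 − (+2.138))·1/0.0592 = -2.5000.
So 1·log[Au⁺] = 1·log(0.00034) − log Q = -3.4685 − (-2.5000) = -0.9685; [Au⁺] = 10^(-0.9685) ≈ 0.11 M.

0.11 M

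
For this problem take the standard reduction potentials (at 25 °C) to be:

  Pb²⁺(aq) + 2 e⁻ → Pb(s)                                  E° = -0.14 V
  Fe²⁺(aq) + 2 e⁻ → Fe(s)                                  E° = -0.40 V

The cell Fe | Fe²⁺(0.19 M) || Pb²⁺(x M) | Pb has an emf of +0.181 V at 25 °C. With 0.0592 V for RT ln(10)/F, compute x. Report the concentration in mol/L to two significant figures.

0.00041 M

Pb²⁺/Pb is the cathode, Fe²⁺/Fe the anode: E°cell = +0.26 V, n = 2.
Overall reaction: Pb²⁺(aq) + Fe(s) → Pb(s) + Fe²⁺(aq); Q = [Fe²⁺]^1/[Pb²⁺]^1.
From E = E° − (0.0592/n) log Q: log Q = (E° − E)·n/0.0592 = (+0.26 − (+0.181))·2/0.0592 = 2.6689.
So 1·log[Pb²⁺] = 1·log(0.19) − log Q = -0.7212 − (2.6689) = -3.3901; [Pb²⁺] = 10^(-3.3901) ≈ 0.00041 M.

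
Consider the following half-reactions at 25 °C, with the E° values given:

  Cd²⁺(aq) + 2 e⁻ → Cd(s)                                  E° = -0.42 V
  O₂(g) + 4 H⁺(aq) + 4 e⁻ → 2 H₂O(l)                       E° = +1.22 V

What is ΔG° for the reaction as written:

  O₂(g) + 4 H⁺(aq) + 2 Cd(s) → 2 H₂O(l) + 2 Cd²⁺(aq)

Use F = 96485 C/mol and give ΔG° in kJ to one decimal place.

-632.9 kJ

As written, O₂/H₂O is reduced (cathode) and Cd²⁺/Cd is oxidised (anode), so E°cell = (+1.22) − (-0.42) = +1.64 V.
Balancing electrons gives n = 4.
ΔG° = −nFE° = −(4)(96485)(+1.64) = -632,942 J = -632.9 kJ.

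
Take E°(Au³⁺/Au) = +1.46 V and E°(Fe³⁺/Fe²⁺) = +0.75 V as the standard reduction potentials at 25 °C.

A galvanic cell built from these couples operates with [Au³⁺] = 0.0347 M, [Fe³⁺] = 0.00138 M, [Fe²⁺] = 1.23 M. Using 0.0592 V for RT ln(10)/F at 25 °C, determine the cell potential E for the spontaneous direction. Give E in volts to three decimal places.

Au³⁺/Au is the cathode (higher E°), Fe³⁺/Fe²⁺ the anode: E°cell = +1.46 − (+0.75) = +0.71 V, n = 3.
Overall: Au³⁺(aq) + 3 Fe²⁺(aq) → Au(s) + 3 Fe³⁺(aq)
Q = [Fe³⁺]^3 / ([Au³⁺]·[Fe²⁺]^3); log Q = -7.390.
E = E° − (0.0592/n) log Q = +0.71 − (0.0592/3)(-7.390) = +0.856 V.

+0.856 V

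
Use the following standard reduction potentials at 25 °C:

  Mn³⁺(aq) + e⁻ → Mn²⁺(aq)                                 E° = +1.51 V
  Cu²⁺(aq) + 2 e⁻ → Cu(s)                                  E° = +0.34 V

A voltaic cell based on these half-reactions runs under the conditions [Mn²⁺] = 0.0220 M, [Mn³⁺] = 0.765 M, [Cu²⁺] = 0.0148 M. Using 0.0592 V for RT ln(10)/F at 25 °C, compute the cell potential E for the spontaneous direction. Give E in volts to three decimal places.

Mn³⁺/Mn²⁺ is the cathode (higher E°), Cu²⁺/Cu the anode: E°cell = +1.51 − (+0.34) = +1.17 V, n = 2.
Overall: 2 Mn³⁺(aq) + Cu(s) → 2 Mn²⁺(aq) + Cu²⁺(aq)
Q = [Mn²⁺]^2·[Cu²⁺] / ([Mn³⁺]^2); log Q = -4.912.
E = E° − (0.0592/n) log Q = +1.17 − (0.0592/2)(-4.912) = +1.315 V.

+1.315 V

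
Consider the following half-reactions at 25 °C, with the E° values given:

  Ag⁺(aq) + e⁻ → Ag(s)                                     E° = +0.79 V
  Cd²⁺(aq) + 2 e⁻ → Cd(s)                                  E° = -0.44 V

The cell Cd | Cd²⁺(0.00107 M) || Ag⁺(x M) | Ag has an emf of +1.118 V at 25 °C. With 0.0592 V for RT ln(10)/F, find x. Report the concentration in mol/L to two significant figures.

0.00042 M

Ag⁺/Ag is the cathode, Cd²⁺/Cd the anode: E°cell = +1.23 V, n = 2.
Overall reaction: 2 Ag⁺(aq) + Cd(s) → 2 Ag(s) + Cd²⁺(aq); Q = [Cd²⁺]^1/[Ag⁺]^2.
From E = E° − (0.0592/n) log Q: log Q = (E° − E)·n/0.0592 = (+1.23 − (+1.118))·2/0.0592 = 3.7838.
So 2·log[Ag⁺] = 1·log(0.00107) − log Q = -2.9706 − (3.7838) = -6.7544; log[Ag⁺] = -6.7544 / 2 = -3.3772; [Ag⁺] = 10^(-3.3772) ≈ 0.00042 M.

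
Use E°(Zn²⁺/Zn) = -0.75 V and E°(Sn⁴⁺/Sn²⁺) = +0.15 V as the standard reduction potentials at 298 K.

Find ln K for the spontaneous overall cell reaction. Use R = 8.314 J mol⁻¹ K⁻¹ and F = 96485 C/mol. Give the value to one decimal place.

Cathode: Sn⁴⁺/Sn²⁺; anode: Zn²⁺/Zn. E°cell = (+0.15) − (-0.75) = +0.90 V, with n = 2.
ΔG° = −nFE° = −RT ln K, so ln K = nFE°/(RT) = (2)(96485)(+0.90) / ((8.314)(298)) = 70.098.

70.1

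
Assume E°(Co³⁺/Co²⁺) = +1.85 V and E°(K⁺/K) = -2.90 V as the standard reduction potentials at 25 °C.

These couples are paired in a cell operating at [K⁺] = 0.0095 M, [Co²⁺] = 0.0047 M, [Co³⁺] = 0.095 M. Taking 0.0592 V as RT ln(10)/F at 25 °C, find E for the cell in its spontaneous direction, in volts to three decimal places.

Co³⁺/Co²⁺ is the cathode (higher E°), K⁺/K the anode: E°cell = +1.85 − (-2.90) = +4.75 V, n = 1.
Overall: Co³⁺(aq) + K(s) → Co²⁺(aq) + K⁺(aq)
Q = [Co²⁺]·[K⁺] / ([Co³⁺]); log Q = -3.328.
E = E° − (0.0592/n) log Q = +4.75 − (0.0592/1)(-3.328) = +4.947 V.

+4.947 V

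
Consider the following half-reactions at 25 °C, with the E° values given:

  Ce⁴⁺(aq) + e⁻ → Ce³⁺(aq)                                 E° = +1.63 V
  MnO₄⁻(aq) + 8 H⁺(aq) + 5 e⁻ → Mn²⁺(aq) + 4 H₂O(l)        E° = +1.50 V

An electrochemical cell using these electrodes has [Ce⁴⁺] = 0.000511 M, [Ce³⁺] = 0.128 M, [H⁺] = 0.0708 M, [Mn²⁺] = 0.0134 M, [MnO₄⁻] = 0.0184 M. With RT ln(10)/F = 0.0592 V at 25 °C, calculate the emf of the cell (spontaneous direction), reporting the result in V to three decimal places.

+0.095 V

Ce⁴⁺/Ce³⁺ is the cathode (higher E°), MnO₄⁻/Mn²⁺ the anode: E°cell = +1.63 − (+1.50) = +0.13 V, n = 5.
Overall: 5 Ce⁴⁺(aq) + Mn²⁺(aq) + 4 H₂O(l) → 5 Ce³⁺(aq) + MnO₄⁻(aq) + 8 H⁺(aq)
Q = [Ce³⁺]^5·[MnO₄⁻]·[H⁺]^8 / ([Ce⁴⁺]^5·[Mn²⁺]); log Q = 2.932.
E = E° − (0.0592/n) log Q = +0.13 − (0.0592/5)(2.932) = +0.095 V.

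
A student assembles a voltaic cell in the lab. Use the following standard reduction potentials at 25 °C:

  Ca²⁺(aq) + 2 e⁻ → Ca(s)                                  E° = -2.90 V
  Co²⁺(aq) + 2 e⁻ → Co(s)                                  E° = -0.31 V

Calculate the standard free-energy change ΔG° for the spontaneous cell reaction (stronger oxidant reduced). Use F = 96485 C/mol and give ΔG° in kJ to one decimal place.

-499.8 kJ

Co²⁺/Co (E° = -0.31 V) is the cathode; Ca²⁺/Ca (E° = -2.90 V) is the anode, so E°cell = +2.59 V.
Balancing electrons gives n = 2 (lcm of 2 and 2).
ΔG° = −nFE° = −(2)(96485)(+2.59) = -499,792 J = -499.8 kJ.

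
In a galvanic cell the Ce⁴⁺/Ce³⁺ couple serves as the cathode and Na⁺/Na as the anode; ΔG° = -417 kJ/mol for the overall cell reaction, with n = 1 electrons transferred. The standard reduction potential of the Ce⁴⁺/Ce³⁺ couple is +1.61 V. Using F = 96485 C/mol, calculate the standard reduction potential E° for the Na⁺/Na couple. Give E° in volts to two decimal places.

E°cell = −ΔG°/(nF) = −(-417×10³)/((1)(96485)) = +4.322 V.
Since Ce⁴⁺/Ce³⁺ is the cathode and Na⁺/Na the anode, E°cell = E°(Ce⁴⁺/Ce³⁺) − E°(Na⁺/Na).
So E°(Na⁺/Na) = E°(Ce⁴⁺/Ce³⁺) − E°cell = (+1.61) − (+4.322) = -2.71 V.

-2.71 V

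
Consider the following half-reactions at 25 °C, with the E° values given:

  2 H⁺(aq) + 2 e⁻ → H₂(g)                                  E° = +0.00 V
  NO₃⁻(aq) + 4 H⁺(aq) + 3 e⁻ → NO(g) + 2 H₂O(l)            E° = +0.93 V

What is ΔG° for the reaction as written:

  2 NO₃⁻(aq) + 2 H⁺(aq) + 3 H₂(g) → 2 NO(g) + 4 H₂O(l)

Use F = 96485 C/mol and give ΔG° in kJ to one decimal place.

As written, NO₃⁻/NO is reduced (cathode) and H⁺/H₂ is oxidised (anode), so E°cell = (+0.93) − (+0.00) = +0.93 V.
Balancing electrons gives n = 6.
ΔG° = −nFE° = −(6)(96485)(+0.93) = -538,386 J = -538.4 kJ.

-538.4 kJ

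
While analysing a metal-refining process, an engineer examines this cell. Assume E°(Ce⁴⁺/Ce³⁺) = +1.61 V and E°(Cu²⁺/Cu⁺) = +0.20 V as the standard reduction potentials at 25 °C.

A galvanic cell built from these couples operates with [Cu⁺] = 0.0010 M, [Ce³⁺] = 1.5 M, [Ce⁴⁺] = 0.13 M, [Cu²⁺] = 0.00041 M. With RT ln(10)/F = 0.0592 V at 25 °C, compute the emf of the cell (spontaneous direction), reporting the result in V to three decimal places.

+1.370 V

Ce⁴⁺/Ce³⁺ is the cathode (higher E°), Cu²⁺/Cu⁺ the anode: E°cell = +1.61 − (+0.20) = +1.41 V, n = 1.
Overall: Ce⁴⁺(aq) + Cu⁺(aq) → Ce³⁺(aq) + Cu²⁺(aq)
Q = [Ce³⁺]·[Cu²⁺] / ([Ce⁴⁺]·[Cu⁺]); log Q = 0.675.
E = E° − (0.0592/n) log Q = +1.41 − (0.0592/1)(0.675) = +1.370 V.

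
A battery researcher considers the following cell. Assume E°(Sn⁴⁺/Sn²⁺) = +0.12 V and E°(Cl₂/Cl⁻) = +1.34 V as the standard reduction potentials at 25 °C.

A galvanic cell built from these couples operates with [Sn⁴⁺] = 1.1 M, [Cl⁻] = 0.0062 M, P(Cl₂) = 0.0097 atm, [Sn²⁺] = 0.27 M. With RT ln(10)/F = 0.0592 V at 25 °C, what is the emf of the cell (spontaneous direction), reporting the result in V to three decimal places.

Cl₂/Cl⁻ is the cathode (higher E°), Sn⁴⁺/Sn²⁺ the anode: E°cell = +1.34 − (+0.12) = +1.22 V, n = 2.
Overall: Cl₂(g) + Sn²⁺(aq) → 2 Cl⁻(aq) + Sn⁴⁺(aq)
Q = [Cl⁻]^2·[Sn⁴⁺] / (P(Cl₂)·[Sn²⁺]); log Q = -1.792.
E = E° − (0.0592/n) log Q = +1.22 − (0.0592/2)(-1.792) = +1.273 V.

+1.273 V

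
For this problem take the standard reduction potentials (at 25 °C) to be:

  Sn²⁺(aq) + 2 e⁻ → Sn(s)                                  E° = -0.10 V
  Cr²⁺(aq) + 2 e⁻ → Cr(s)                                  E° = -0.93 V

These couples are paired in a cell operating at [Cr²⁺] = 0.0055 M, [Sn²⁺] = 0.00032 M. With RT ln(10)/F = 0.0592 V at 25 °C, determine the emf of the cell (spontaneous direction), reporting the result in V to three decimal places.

Sn²⁺/Sn is the cathode (higher E°), Cr²⁺/Cr the anode: E°cell = -0.10 − (-0.93) = +0.83 V, n = 2.
Overall: Sn²⁺(aq) + Cr(s) → Sn(s) + Cr²⁺(aq)
Q = [Cr²⁺] / ([Sn²⁺]); log Q = 1.235.
E = E° − (0.0592/n) log Q = +0.83 − (0.0592/2)(1.235) = +0.793 V.

+0.793 V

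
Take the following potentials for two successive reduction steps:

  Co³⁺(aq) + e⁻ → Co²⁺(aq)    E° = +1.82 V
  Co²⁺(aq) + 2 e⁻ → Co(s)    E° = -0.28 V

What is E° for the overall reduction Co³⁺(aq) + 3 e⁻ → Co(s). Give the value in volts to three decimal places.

+0.420 V

Adding the free-energy changes (−nFE°) of the two steps gives −n₃FE°₃ = −n₁FE°₁ − n₂FE°₂.
E°₃ = (1×+1.82 + 2×-0.28) / 3 = (+1.260) / 3 = +0.420 V.
E° values themselves are not directly additive — weighting by electron count is essential.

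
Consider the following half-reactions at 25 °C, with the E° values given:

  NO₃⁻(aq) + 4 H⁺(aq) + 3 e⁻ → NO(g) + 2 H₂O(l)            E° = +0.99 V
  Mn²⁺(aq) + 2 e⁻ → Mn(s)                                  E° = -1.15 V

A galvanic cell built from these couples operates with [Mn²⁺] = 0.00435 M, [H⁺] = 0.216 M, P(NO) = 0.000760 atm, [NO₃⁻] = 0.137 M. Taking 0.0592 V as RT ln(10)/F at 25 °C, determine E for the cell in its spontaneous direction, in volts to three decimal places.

NO₃⁻/NO is the cathode (higher E°), Mn²⁺/Mn the anode: E°cell = +0.99 − (-1.15) = +2.14 V, n = 6.
Overall: 2 NO₃⁻(aq) + 8 H⁺(aq) + 3 Mn(s) → 2 NO(g) + 4 H₂O(l) + 3 Mn²⁺(aq)
Q = P(NO)^2·[Mn²⁺]^3 / ([NO₃⁻]^2·[H⁺]^8); log Q = -6.272.
E = E° − (0.0592/n) log Q = +2.14 − (0.0592/6)(-6.272) = +2.202 V.

+2.202 V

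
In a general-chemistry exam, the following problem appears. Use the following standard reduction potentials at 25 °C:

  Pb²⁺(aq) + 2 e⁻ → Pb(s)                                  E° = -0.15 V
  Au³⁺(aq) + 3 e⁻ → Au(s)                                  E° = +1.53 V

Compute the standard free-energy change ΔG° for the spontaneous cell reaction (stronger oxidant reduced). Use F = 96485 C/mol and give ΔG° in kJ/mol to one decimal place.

Au³⁺/Au (E° = +1.53 V) is the cathode; Pb²⁺/Pb (E° = -0.15 V) is the anode, so E°cell = +1.68 V.
Balancing electrons gives n = 6 (lcm of 3 and 2).
ΔG° = −nFE° = −(6)(96485)(+1.68) = -972,569 J = -972.6 kJ/mol.

-972.6 kJ/mol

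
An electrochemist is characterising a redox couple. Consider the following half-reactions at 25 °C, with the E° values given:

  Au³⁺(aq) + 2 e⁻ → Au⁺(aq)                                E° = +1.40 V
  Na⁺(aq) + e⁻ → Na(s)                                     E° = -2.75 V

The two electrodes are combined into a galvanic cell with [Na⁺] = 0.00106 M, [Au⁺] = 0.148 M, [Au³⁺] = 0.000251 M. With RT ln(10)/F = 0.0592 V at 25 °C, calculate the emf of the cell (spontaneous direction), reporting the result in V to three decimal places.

Au³⁺/Au⁺ is the cathode (higher E°), Na⁺/Na the anode: E°cell = +1.40 − (-2.75) = +4.15 V, n = 2.
Overall: Au³⁺(aq) + 2 Na(s) → Au⁺(aq) + 2 Na⁺(aq)
Q = [Au⁺]·[Na⁺]^2 / ([Au³⁺]); log Q = -3.179.
E = E° − (0.0592/n) log Q = +4.15 − (0.0592/2)(-3.179) = +4.244 V.

+4.244 V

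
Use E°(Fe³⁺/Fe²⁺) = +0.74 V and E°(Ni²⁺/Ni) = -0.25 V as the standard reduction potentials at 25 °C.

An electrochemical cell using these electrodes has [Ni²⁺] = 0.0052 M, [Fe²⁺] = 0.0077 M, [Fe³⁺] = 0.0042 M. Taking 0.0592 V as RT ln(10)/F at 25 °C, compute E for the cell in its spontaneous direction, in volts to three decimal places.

Fe³⁺/Fe²⁺ is the cathode (higher E°), Ni²⁺/Ni the anode: E°cell = +0.74 − (-0.25) = +0.99 V, n = 2.
Overall: 2 Fe³⁺(aq) + Ni(s) → 2 Fe²⁺(aq) + Ni²⁺(aq)
Q = [Fe²⁺]^2·[Ni²⁺] / ([Fe³⁺]^2); log Q = -1.758.
E = E° − (0.0592/n) log Q = +0.99 − (0.0592/2)(-1.758) = +1.042 V.

+1.042 V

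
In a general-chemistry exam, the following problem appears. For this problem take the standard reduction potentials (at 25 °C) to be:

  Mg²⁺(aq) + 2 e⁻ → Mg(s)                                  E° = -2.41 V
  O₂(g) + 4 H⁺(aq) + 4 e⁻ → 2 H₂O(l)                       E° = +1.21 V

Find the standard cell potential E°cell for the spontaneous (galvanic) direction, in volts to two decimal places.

+3.62 V

The O₂/H₂O couple has the higher reduction potential, so it is the cathode; Mg²⁺/Mg is oxidised at the anode.
E°cell = E°(cathode) − E°(anode) = (+1.21) − (-2.41) = +3.62 V.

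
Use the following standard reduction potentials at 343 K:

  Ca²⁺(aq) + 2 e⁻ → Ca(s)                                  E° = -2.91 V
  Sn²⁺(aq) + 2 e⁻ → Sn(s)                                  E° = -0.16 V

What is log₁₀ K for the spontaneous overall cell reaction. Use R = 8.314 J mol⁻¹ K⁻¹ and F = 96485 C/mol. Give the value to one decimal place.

80.8

Cathode: Sn²⁺/Sn; anode: Ca²⁺/Ca. E°cell = (-0.16) − (-2.91) = +2.75 V, with n = 2.
ΔG° = −nFE° = −RT ln K, so ln K = nFE°/(RT) = (2)(96485)(+2.75) / ((8.314)(343)) = 186.088.
log₁₀ K = 186.088 / ln 10 = 80.8.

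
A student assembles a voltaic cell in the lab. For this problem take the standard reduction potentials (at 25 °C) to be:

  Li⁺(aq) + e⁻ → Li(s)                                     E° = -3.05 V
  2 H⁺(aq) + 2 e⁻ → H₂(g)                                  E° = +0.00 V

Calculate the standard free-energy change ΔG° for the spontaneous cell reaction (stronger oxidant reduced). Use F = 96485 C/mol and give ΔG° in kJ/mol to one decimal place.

H⁺/H₂ (E° = +0.00 V) is the cathode; Li⁺/Li (E° = -3.05 V) is the anode, so E°cell = +3.05 V.
Balancing electrons gives n = 2 (lcm of 2 and 1).
ΔG° = −nFE° = −(2)(96485)(+3.05) = -588,558 J = -588.6 kJ/mol.

-588.6 kJ/mol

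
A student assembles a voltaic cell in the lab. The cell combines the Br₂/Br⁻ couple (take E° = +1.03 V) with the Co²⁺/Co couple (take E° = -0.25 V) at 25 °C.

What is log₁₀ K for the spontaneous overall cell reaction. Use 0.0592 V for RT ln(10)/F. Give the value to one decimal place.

43.2

Cathode: Br₂/Br⁻; anode: Co²⁺/Co. E°cell = +1.28 V, n = 2.
log K = nE°cell / 0.0592 = (2)(+1.28) / 0.0592 = 43.2.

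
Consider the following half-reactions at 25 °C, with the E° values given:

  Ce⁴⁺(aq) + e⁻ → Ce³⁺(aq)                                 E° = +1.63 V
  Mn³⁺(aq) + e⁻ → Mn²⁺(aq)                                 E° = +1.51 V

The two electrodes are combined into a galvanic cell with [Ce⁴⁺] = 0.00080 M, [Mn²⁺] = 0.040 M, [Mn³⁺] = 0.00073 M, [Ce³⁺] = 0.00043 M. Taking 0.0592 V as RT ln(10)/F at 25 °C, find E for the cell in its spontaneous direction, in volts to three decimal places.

Ce⁴⁺/Ce³⁺ is the cathode (higher E°), Mn³⁺/Mn²⁺ the anode: E°cell = +1.63 − (+1.51) = +0.12 V, n = 1.
Overall: Ce⁴⁺(aq) + Mn²⁺(aq) → Ce³⁺(aq) + Mn³⁺(aq)
Q = [Ce³⁺]·[Mn³⁺] / ([Ce⁴⁺]·[Mn²⁺]); log Q = -2.008.
E = E° − (0.0592/n) log Q = +0.12 − (0.0592/1)(-2.008) = +0.239 V.

+0.239 V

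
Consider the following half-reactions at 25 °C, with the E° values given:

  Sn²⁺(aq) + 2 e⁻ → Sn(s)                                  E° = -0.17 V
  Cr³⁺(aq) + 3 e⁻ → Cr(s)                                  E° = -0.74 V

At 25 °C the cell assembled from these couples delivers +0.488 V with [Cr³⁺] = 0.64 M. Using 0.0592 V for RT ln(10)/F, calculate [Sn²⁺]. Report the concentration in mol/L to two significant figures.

Sn²⁺/Sn is the cathode, Cr³⁺/Cr the anode: E°cell = +0.57 V, n = 6.
Overall reaction: 3 Sn²⁺(aq) + 2 Cr(s) → 3 Sn(s) + 2 Cr³⁺(aq); Q = [Cr³⁺]^2/[Sn²⁺]^3.
From E = E° − (0.0592/n) log Q: log Q = (E° − E)·n/0.0592 = (+0.57 − (+0.488))·6/0.0592 = 8.3108.
So 3·log[Sn²⁺] = 2·log(0.64) − log Q = -0.3876 − (8.3108) = -8.6984; log[Sn²⁺] = -8.6984 / 3 = -2.8995; [Sn²⁺] = 10^(-2.8995) ≈ 0.0013 M.

0.0013 M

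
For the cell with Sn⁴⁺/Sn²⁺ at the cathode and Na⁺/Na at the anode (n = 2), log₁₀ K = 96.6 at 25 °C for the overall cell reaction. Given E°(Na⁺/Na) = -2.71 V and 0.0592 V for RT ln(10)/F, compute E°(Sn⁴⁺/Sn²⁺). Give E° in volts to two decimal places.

+0.15 V

E°cell = (0.0592/n)·log K = (0.0592/2)(96.6) = +2.859 V.
Since Sn⁴⁺/Sn²⁺ is the cathode and Na⁺/Na the anode, E°cell = E°(Sn⁴⁺/Sn²⁺) − E°(Na⁺/Na).
So E°(Sn⁴⁺/Sn²⁺) = E°cell + E°(Na⁺/Na) = +2.859 + (-2.71) = +0.15 V.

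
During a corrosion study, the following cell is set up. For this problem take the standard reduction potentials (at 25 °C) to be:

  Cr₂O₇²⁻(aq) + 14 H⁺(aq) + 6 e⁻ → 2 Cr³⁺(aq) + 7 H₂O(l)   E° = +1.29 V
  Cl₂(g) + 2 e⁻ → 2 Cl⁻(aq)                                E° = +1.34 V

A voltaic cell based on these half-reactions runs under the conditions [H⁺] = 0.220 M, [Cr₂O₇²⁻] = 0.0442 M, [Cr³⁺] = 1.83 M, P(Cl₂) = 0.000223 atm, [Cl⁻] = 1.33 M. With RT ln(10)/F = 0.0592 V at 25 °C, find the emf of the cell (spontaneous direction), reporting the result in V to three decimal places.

+0.044 V

Cl₂/Cl⁻ is the cathode (higher E°), Cr₂O₇²⁻/Cr³⁺ the anode: E°cell = +1.34 − (+1.29) = +0.05 V, n = 6.
Overall: 3 Cl₂(g) + 2 Cr³⁺(aq) + 7 H₂O(l) → 6 Cl⁻(aq) + Cr₂O₇²⁻(aq) + 14 H⁺(aq)
Q = [Cl⁻]^6·[Cr₂O₇²⁻]·[H⁺]^14 / (P(Cl₂)^3·[Cr³⁺]^2); log Q = 0.613.
E = E° − (0.0592/n) log Q = +0.05 − (0.0592/6)(0.613) = +0.044 V.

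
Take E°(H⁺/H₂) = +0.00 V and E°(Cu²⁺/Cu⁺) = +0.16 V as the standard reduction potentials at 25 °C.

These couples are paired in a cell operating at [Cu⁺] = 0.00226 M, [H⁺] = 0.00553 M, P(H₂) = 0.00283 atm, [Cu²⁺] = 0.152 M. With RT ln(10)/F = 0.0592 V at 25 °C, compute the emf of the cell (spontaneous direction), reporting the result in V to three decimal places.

+0.326 V

Cu²⁺/Cu⁺ is the cathode (higher E°), H⁺/H₂ the anode: E°cell = +0.16 − (+0.00) = +0.16 V, n = 2.
Overall: 2 Cu²⁺(aq) + H₂(g) → 2 Cu⁺(aq) + 2 H⁺(aq)
Q = [Cu⁺]^2·[H⁺]^2 / ([Cu²⁺]^2·P(H₂)); log Q = -5.622.
E = E° − (0.0592/n) log Q = +0.16 − (0.0592/2)(-5.622) = +0.326 V.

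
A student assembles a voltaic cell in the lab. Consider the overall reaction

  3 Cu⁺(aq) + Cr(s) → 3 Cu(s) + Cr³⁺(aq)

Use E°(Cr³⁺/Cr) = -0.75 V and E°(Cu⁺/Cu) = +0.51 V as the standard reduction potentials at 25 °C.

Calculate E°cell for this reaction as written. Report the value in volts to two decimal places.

+1.26 V

The Cu⁺/Cu couple has the higher reduction potential, so it is the cathode; Cr³⁺/Cr is oxidised at the anode.
E°cell = E°(cathode) − E°(anode) = (+0.51) − (-0.75) = +1.26 V.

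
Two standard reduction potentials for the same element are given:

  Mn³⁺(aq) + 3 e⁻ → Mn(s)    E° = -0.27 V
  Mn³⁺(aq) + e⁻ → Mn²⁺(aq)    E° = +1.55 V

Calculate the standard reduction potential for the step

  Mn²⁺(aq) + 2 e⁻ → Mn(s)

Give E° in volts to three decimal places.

Sequential free energies add, so n₃E°₃ = n₁E°₁ + n₂E°₂.
With n₃ = 3, and the known step contributing 1×(+1.55) V, the unknown satisfies 2·E° = 3×(-0.27) − 1×(+1.55) = -2.360.
E° = -2.360 / 2 = -1.180 V.

-1.180 V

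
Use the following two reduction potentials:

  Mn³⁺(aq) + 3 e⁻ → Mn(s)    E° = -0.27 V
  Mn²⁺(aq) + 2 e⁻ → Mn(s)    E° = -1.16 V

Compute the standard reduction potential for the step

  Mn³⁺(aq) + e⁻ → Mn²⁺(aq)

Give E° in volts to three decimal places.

+1.510 V

Sequential free energies add, so n₃E°₃ = n₁E°₁ + n₂E°₂.
With n₃ = 3, and the known step contributing 2×(-1.16) V, the unknown satisfies 1·E° = 3×(-0.27) − 2×(-1.16) = +1.510.
E° = +1.510 / 1 = +1.510 V.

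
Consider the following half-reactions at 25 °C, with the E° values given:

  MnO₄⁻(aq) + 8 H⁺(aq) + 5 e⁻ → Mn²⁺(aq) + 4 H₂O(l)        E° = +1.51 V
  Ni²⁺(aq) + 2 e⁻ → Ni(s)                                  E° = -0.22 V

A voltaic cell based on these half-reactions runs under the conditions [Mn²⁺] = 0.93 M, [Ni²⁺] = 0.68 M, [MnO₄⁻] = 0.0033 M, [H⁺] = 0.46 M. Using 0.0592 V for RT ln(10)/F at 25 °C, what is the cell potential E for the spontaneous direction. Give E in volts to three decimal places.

+1.674 V

MnO₄⁻/Mn²⁺ is the cathode (higher E°), Ni²⁺/Ni the anode: E°cell = +1.51 − (-0.22) = +1.73 V, n = 10.
Overall: 2 MnO₄⁻(aq) + 16 H⁺(aq) + 5 Ni(s) → 2 Mn²⁺(aq) + 8 H₂O(l) + 5 Ni²⁺(aq)
Q = [Mn²⁺]^2·[Ni²⁺]^5 / ([MnO₄⁻]^2·[H⁺]^16); log Q = 9.458.
E = E° − (0.0592/n) log Q = +1.73 − (0.0592/10)(9.458) = +1.674 V.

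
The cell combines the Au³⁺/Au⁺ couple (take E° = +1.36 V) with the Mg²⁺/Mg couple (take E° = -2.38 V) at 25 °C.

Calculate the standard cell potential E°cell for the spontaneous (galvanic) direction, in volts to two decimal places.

The Au³⁺/Au⁺ couple has the higher reduction potential, so it is the cathode; Mg²⁺/Mg is oxidised at the anode.
E°cell = E°(cathode) − E°(anode) = (+1.36) − (-2.38) = +3.74 V.
Since E°cell > 0, the reaction is spontaneous under standard conditions.

+3.74 V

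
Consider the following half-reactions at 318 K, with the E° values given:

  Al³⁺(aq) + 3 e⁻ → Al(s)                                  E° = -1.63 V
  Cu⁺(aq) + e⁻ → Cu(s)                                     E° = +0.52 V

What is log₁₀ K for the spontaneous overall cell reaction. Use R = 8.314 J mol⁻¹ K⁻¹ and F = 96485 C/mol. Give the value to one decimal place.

Cathode: Cu⁺/Cu; anode: Al³⁺/Al. E°cell = (+0.52) − (-1.63) = +2.15 V, with n = 3.
ΔG° = −nFE° = −RT ln K, so ln K = nFE°/(RT) = (3)(96485)(+2.15) / ((8.314)(318)) = 235.387.
log₁₀ K = 235.387 / ln 10 = 102.2.

102.2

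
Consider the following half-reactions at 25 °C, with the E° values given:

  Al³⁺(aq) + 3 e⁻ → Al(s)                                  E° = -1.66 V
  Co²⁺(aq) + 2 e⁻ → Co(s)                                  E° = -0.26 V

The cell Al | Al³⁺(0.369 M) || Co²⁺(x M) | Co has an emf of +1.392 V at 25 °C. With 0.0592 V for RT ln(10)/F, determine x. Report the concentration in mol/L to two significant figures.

Co²⁺/Co is the cathode, Al³⁺/Al the anode: E°cell = +1.40 V, n = 6.
Overall reaction: 3 Co²⁺(aq) + 2 Al(s) → 3 Co(s) + 2 Al³⁺(aq); Q = [Al³⁺]^2/[Co²⁺]^3.
From E = E° − (0.0592/n) log Q: log Q = (E° − E)·n/0.0592 = (+1.40 − (+1.392))·6/0.0592 = 0.8108.
So 3·log[Co²⁺] = 2·log(0.369) − log Q = -0.8659 − (0.8108) = -1.6767; log[Co²⁺] = -1.6767 / 3 = -0.5589; [Co²⁺] = 10^(-0.5589) ≈ 0.28 M.

0.28 M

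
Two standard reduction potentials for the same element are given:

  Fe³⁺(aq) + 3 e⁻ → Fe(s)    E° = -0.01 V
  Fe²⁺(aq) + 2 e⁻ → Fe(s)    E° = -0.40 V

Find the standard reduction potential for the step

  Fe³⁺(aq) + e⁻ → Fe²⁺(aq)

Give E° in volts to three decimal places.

+0.770 V

Sequential free energies add, so n₃E°₃ = n₁E°₁ + n₂E°₂.
With n₃ = 3, and the known step contributing 2×(-0.40) V, the unknown satisfies 1·E° = 3×(-0.01) − 2×(-0.40) = +0.770.
E° = +0.770 / 1 = +0.770 V.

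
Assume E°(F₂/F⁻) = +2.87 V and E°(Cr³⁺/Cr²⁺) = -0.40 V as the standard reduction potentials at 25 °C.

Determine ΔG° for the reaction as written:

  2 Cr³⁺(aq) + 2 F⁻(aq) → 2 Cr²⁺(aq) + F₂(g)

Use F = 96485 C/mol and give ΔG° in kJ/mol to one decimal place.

+631.0 kJ/mol

As written, Cr³⁺/Cr²⁺ is reduced (cathode) and F₂/F⁻ is oxidised (anode), so E°cell = (-0.40) − (+2.87) = -3.27 V.
Balancing electrons gives n = 2.
ΔG° = −nFE° = −(2)(96485)(-3.27) = 631,012 J = +631.0 kJ/mol.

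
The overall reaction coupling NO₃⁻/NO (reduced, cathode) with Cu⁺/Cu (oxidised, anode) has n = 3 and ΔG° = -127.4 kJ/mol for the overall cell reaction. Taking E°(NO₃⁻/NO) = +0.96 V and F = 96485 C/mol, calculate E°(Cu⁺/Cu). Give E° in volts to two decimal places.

E°cell = −ΔG°/(nF) = −(-127.4×10³)/((3)(96485)) = +0.440 V.
Since NO₃⁻/NO is the cathode and Cu⁺/Cu the anode, E°cell = E°(NO₃⁻/NO) − E°(Cu⁺/Cu).
So E°(Cu⁺/Cu) = E°(NO₃⁻/NO) − E°cell = (+0.96) − (+0.440) = +0.52 V.

+0.52 V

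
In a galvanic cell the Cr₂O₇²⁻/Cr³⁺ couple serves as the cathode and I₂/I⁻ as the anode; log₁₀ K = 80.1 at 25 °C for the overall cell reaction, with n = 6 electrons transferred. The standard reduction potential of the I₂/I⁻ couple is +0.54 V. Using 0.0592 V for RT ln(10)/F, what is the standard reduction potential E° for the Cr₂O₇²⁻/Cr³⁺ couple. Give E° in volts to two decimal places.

E°cell = (0.0592/n)·log K = (0.0592/6)(80.1) = +0.790 V.
Since Cr₂O₇²⁻/Cr³⁺ is the cathode and I₂/I⁻ the anode, E°cell = E°(Cr₂O₇²⁻/Cr³⁺) − E°(I₂/I⁻).
So E°(Cr₂O₇²⁻/Cr³⁺) = E°cell + E°(I₂/I⁻) = +0.790 + (+0.54) = +1.33 V.

+1.33 V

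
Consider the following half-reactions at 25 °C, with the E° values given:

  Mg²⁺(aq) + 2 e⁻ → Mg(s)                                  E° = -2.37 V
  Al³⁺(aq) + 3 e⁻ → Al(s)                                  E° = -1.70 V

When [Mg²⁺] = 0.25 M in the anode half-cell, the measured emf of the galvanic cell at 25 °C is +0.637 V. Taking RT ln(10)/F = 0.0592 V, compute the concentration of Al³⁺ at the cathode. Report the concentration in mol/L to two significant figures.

0.0027 M

Al³⁺/Al is the cathode, Mg²⁺/Mg the anode: E°cell = +0.67 V, n = 6.
Overall reaction: 2 Al³⁺(aq) + 3 Mg(s) → 2 Al(s) + 3 Mg²⁺(aq); Q = [Mg²⁺]^3/[Al³⁺]^2.
From E = E° − (0.0592/n) log Q: log Q = (E° − E)·n/0.0592 = (+0.67 − (+0.637))·6/0.0592 = 3.3446.
So 2·log[Al³⁺] = 3·log(0.25) − log Q = -1.8062 − (3.3446) = -5.1508; log[Al³⁺] = -5.1508 / 2 = -2.5754; [Al³⁺] = 10^(-2.5754) ≈ 0.0027 M.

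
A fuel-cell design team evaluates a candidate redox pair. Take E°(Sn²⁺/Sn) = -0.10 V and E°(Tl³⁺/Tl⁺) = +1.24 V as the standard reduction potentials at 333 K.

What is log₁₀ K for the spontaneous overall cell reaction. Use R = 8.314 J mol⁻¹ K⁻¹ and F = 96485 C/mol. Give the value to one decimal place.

Cathode: Tl³⁺/Tl⁺; anode: Sn²⁺/Sn. E°cell = (+1.24) − (-0.10) = +1.34 V, with n = 2.
ΔG° = −nFE° = −RT ln K, so ln K = nFE°/(RT) = (2)(96485)(+1.34) / ((8.314)(333)) = 93.399.
log₁₀ K = 93.399 / ln 10 = 40.6.

40.6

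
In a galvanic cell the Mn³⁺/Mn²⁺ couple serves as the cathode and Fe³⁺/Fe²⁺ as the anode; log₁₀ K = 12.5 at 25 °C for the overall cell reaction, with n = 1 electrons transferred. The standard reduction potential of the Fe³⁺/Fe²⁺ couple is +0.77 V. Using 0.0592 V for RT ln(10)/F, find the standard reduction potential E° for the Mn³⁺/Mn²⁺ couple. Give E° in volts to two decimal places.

+1.51 V

E°cell = (0.0592/n)·log K = (0.0592/1)(12.5) = +0.740 V.
Since Mn³⁺/Mn²⁺ is the cathode and Fe³⁺/Fe²⁺ the anode, E°cell = E°(Mn³⁺/Mn²⁺) − E°(Fe³⁺/Fe²⁺).
So E°(Mn³⁺/Mn²⁺) = E°cell + E°(Fe³⁺/Fe²⁺) = +0.740 + (+0.77) = +1.51 V.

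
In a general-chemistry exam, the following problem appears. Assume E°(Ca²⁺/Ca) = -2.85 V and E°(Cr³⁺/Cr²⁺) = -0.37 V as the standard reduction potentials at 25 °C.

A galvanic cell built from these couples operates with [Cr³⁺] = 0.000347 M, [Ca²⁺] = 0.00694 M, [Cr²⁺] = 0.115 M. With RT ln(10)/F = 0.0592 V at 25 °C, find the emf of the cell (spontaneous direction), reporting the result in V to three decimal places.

Cr³⁺/Cr²⁺ is the cathode (higher E°), Ca²⁺/Ca the anode: E°cell = -0.37 − (-2.85) = +2.48 V, n = 2.
Overall: 2 Cr³⁺(aq) + Ca(s) → 2 Cr²⁺(aq) + Ca²⁺(aq)
Q = [Cr²⁺]^2·[Ca²⁺] / ([Cr³⁺]^2); log Q = 2.882.
E = E° − (0.0592/n) log Q = +2.48 − (0.0592/2)(2.882) = +2.395 V.

+2.395 V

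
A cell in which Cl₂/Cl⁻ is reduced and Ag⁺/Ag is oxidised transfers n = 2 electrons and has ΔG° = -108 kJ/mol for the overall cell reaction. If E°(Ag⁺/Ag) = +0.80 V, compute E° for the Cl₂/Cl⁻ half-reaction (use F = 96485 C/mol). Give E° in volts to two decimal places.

+1.36 V

E°cell = −ΔG°/(nF) = −(-108×10³)/((2)(96485)) = +0.560 V.
Since Cl₂/Cl⁻ is the cathode and Ag⁺/Ag the anode, E°cell = E°(Cl₂/Cl⁻) − E°(Ag⁺/Ag).
So E°(Cl₂/Cl⁻) = E°cell + E°(Ag⁺/Ag) = +0.560 + (+0.80) = +1.36 V.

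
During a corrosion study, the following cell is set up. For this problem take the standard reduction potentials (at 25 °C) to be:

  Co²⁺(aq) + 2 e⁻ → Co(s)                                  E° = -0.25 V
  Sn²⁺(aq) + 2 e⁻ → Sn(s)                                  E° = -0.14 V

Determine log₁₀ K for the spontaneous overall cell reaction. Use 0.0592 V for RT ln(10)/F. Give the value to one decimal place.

3.7

Cathode: Sn²⁺/Sn; anode: Co²⁺/Co. E°cell = +0.11 V, n = 2.
log K = nE°cell / 0.0592 = (2)(+0.11) / 0.0592 = 3.7.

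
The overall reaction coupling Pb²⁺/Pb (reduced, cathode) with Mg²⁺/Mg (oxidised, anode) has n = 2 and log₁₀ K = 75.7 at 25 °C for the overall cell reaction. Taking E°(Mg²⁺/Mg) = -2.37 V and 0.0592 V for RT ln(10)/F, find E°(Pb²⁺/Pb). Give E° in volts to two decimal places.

-0.13 V

E°cell = (0.0592/n)·log K = (0.0592/2)(75.7) = +2.241 V.
Since Pb²⁺/Pb is the cathode and Mg²⁺/Mg the anode, E°cell = E°(Pb²⁺/Pb) − E°(Mg²⁺/Mg).
So E°(Pb²⁺/Pb) = E°cell + E°(Mg²⁺/Mg) = +2.241 + (-2.37) = -0.13 V.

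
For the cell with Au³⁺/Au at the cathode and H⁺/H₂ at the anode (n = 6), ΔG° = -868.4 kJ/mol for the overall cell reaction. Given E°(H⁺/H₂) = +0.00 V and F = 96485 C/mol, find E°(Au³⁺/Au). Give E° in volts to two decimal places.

+1.50 V

E°cell = −ΔG°/(nF) = −(-868.4×10³)/((6)(96485)) = +1.500 V.
Since Au³⁺/Au is the cathode and H⁺/H₂ the anode, E°cell = E°(Au³⁺/Au) − E°(H⁺/H₂).
So E°(Au³⁺/Au) = E°cell + E°(H⁺/H₂) = +1.500 + (+0.00) = +1.50 V.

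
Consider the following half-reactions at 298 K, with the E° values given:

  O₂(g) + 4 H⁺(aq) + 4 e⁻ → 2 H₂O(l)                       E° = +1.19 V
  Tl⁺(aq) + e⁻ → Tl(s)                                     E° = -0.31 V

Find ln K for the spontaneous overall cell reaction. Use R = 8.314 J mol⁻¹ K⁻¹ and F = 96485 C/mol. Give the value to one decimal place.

233.7

Cathode: O₂/H₂O; anode: Tl⁺/Tl. E°cell = (+1.19) − (-0.31) = +1.50 V, with n = 4.
ΔG° = −nFE° = −RT ln K, so ln K = nFE°/(RT) = (4)(96485)(+1.50) / ((8.314)(298)) = 233.660.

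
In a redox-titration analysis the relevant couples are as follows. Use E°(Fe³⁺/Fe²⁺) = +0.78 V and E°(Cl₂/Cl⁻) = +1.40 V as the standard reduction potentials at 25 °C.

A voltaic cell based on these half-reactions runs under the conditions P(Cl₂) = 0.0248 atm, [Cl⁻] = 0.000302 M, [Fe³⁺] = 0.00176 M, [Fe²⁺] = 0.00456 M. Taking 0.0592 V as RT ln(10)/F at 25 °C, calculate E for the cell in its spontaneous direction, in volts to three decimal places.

+0.805 V

Cl₂/Cl⁻ is the cathode (higher E°), Fe³⁺/Fe²⁺ the anode: E°cell = +1.40 − (+0.78) = +0.62 V, n = 2.
Overall: Cl₂(g) + 2 Fe²⁺(aq) → 2 Cl⁻(aq) + 2 Fe³⁺(aq)
Q = [Cl⁻]^2·[Fe³⁺]^2 / (P(Cl₂)·[Fe²⁺]^2); log Q = -6.261.
E = E° − (0.0592/n) log Q = +0.62 − (0.0592/2)(-6.261) = +0.805 V.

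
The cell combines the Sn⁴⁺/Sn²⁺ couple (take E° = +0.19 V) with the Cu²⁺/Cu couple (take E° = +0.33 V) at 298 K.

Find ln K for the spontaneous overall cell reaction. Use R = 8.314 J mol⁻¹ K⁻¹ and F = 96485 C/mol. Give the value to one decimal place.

10.9

Cathode: Cu²⁺/Cu; anode: Sn⁴⁺/Sn²⁺. E°cell = (+0.33) − (+0.19) = +0.14 V, with n = 2.
ΔG° = −nFE° = −RT ln K, so ln K = nFE°/(RT) = (2)(96485)(+0.14) / ((8.314)(298)) = 10.904.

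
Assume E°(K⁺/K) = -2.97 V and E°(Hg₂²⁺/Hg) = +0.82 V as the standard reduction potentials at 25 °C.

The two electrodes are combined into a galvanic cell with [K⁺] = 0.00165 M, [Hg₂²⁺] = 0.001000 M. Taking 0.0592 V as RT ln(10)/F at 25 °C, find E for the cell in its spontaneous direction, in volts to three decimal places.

+3.866 V

Hg₂²⁺/Hg is the cathode (higher E°), K⁺/K the anode: E°cell = +0.82 − (-2.97) = +3.79 V, n = 2.
Overall: Hg₂²⁺(aq) + 2 K(s) → 2 Hg(l) + 2 K⁺(aq)
Q = [K⁺]^2 / ([Hg₂²⁺]); log Q = -2.565.
E = E° − (0.0592/n) log Q = +3.79 − (0.0592/2)(-2.565) = +3.866 V.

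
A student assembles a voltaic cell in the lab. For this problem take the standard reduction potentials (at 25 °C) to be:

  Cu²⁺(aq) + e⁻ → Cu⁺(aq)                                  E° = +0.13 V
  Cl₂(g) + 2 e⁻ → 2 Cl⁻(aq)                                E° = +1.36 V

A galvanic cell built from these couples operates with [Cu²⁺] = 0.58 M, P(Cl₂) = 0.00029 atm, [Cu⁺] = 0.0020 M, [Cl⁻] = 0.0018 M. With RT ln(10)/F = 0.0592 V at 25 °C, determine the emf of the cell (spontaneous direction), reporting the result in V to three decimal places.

Cl₂/Cl⁻ is the cathode (higher E°), Cu²⁺/Cu⁺ the anode: E°cell = +1.36 − (+0.13) = +1.23 V, n = 2.
Overall: Cl₂(g) + 2 Cu⁺(aq) → 2 Cl⁻(aq) + 2 Cu²⁺(aq)
Q = [Cl⁻]^2·[Cu²⁺]^2 / (P(Cl₂)·[Cu⁺]^2); log Q = 2.973.
E = E° − (0.0592/n) log Q = +1.23 − (0.0592/2)(2.973) = +1.142 V.

+1.142 V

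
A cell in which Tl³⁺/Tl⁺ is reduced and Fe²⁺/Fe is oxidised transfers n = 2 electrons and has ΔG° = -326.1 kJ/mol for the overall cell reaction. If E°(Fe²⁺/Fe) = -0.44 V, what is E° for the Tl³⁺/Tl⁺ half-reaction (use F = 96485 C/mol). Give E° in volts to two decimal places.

E°cell = −ΔG°/(nF) = −(-326.1×10³)/((2)(96485)) = +1.690 V.
Since Tl³⁺/Tl⁺ is the cathode and Fe²⁺/Fe the anode, E°cell = E°(Tl³⁺/Tl⁺) − E°(Fe²⁺/Fe).
So E°(Tl³⁺/Tl⁺) = E°cell + E°(Fe²⁺/Fe) = +1.690 + (-0.44) = +1.25 V.

+1.25 V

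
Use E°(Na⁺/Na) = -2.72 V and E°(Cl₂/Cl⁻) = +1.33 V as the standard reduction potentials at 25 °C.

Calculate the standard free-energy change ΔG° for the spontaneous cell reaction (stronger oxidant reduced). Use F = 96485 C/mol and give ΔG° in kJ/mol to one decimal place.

Cl₂/Cl⁻ (E° = +1.33 V) is the cathode; Na⁺/Na (E° = -2.72 V) is the anode, so E°cell = +4.05 V.
Balancing electrons gives n = 2 (lcm of 2 and 1).
ΔG° = −nFE° = −(2)(96485)(+4.05) = -781,528 J = -781.5 kJ/mol.

-781.5 kJ/mol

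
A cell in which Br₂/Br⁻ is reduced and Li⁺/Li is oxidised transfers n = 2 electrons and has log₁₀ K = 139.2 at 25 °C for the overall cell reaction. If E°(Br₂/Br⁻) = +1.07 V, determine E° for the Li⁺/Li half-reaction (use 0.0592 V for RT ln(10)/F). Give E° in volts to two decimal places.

-3.05 V

E°cell = (0.0592/n)·log K = (0.0592/2)(139.2) = +4.120 V.
Since Br₂/Br⁻ is the cathode and Li⁺/Li the anode, E°cell = E°(Br₂/Br⁻) − E°(Li⁺/Li).
So E°(Li⁺/Li) = E°(Br₂/Br⁻) − E°cell = (+1.07) − (+4.120) = -3.05 V.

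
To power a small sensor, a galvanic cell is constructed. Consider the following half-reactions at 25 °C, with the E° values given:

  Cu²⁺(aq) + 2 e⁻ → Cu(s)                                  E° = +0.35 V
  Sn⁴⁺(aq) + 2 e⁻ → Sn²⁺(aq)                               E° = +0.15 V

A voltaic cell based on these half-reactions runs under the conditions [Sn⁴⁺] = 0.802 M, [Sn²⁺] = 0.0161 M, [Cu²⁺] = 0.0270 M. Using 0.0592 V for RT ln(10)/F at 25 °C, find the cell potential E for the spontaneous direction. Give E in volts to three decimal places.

+0.103 V

Cu²⁺/Cu is the cathode (higher E°), Sn⁴⁺/Sn²⁺ the anode: E°cell = +0.35 − (+0.15) = +0.20 V, n = 2.
Overall: Cu²⁺(aq) + Sn²⁺(aq) → Cu(s) + Sn⁴⁺(aq)
Q = [Sn⁴⁺] / ([Cu²⁺]·[Sn²⁺]); log Q = 3.266.
E = E° − (0.0592/n) log Q = +0.20 − (0.0592/2)(3.266) = +0.103 V.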